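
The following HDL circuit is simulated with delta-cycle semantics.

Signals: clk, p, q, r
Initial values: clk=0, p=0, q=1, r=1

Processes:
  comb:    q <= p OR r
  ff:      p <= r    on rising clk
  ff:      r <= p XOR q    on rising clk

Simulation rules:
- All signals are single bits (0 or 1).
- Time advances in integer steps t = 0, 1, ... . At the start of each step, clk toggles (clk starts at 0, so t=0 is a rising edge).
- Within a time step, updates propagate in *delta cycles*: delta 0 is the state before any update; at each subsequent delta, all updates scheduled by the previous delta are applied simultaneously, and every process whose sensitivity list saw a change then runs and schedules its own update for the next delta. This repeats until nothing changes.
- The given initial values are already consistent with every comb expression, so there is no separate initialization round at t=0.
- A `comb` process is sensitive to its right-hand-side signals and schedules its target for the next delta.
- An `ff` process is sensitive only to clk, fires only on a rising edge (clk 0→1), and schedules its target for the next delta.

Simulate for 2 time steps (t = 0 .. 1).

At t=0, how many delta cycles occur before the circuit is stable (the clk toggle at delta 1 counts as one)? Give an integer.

2

[bits: p,clk,q,r]
t=0: Δ0=0011 Δ1=0111 Δ2=1111 | 2Δ
t=1: Δ0=1111 Δ1=1011 | 1Δ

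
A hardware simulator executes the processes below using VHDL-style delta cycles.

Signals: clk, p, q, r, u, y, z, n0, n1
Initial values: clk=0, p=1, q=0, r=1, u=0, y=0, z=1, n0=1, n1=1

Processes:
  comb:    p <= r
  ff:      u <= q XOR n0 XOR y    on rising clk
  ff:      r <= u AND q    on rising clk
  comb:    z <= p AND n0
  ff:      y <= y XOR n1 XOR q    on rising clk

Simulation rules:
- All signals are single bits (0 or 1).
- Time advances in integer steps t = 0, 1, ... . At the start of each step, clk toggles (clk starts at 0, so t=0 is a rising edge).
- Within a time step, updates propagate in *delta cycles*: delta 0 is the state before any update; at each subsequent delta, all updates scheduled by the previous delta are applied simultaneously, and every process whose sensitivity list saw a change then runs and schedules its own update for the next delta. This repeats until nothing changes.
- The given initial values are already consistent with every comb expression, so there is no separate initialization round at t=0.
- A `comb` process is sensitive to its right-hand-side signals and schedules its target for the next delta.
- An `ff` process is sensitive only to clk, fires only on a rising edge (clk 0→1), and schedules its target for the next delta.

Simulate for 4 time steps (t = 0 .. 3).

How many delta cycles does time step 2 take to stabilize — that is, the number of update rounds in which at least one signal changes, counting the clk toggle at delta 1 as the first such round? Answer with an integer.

2

t0.Δ0 n1=1 z=1 y=0 u=0 clk=0 q=0 p=1 r=1 n0=1
t0.Δ1 n1=1 z=1 y=0 u=0 clk=1 q=0 p=1 r=1 n0=1
t0.Δ2 n1=1 z=1 y=1 u=1 clk=1 q=0 p=1 r=0 n0=1
t0.Δ3 n1=1 z=1 y=1 u=1 clk=1 q=0 p=0 r=0 n0=1
t0.Δ4 n1=1 z=0 y=1 u=1 clk=1 q=0 p=0 r=0 n0=1
t1.Δ0 n1=1 z=0 y=1 u=1 clk=1 q=0 p=0 r=0 n0=1
t1.Δ1 n1=1 z=0 y=1 u=1 clk=0 q=0 p=0 r=0 n0=1
t2.Δ0 n1=1 z=0 y=1 u=1 clk=0 q=0 p=0 r=0 n0=1
t2.Δ1 n1=1 z=0 y=1 u=1 clk=1 q=0 p=0 r=0 n0=1
t2.Δ2 n1=1 z=0 y=0 u=0 clk=1 q=0 p=0 r=0 n0=1
t3.Δ0 n1=1 z=0 y=0 u=0 clk=1 q=0 p=0 r=0 n0=1
t3.Δ1 n1=1 z=0 y=0 u=0 clk=0 q=0 p=0 r=0 n0=1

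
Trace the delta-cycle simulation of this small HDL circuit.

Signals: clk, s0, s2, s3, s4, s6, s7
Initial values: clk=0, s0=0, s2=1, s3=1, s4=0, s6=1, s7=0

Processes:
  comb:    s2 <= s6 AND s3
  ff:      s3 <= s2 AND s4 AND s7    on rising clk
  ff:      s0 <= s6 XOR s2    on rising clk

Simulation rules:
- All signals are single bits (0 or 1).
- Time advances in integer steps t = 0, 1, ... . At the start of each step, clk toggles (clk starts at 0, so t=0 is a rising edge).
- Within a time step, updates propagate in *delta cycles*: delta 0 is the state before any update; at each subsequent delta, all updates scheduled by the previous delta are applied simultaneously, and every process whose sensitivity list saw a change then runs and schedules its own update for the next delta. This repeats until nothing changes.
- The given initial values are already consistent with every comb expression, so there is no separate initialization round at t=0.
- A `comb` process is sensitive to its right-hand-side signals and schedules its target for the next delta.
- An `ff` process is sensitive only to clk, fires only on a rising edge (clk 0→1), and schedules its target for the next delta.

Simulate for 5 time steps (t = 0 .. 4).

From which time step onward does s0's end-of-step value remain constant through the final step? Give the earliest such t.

2

[bits: s0,s7,s4,s3,s6,s2,clk]
t=0: Δ0=0001110 Δ1=0001111 Δ2=0000111 Δ3=0000101 | 3Δ
t=1: Δ0=0000101 Δ1=0000100 | 1Δ
t=2: Δ0=0000100 Δ1=0000101 Δ2=1000101 | 2Δ
t=3: Δ0=1000101 Δ1=1000100 | 1Δ
t=4: Δ0=1000100 Δ1=1000101 | 1Δ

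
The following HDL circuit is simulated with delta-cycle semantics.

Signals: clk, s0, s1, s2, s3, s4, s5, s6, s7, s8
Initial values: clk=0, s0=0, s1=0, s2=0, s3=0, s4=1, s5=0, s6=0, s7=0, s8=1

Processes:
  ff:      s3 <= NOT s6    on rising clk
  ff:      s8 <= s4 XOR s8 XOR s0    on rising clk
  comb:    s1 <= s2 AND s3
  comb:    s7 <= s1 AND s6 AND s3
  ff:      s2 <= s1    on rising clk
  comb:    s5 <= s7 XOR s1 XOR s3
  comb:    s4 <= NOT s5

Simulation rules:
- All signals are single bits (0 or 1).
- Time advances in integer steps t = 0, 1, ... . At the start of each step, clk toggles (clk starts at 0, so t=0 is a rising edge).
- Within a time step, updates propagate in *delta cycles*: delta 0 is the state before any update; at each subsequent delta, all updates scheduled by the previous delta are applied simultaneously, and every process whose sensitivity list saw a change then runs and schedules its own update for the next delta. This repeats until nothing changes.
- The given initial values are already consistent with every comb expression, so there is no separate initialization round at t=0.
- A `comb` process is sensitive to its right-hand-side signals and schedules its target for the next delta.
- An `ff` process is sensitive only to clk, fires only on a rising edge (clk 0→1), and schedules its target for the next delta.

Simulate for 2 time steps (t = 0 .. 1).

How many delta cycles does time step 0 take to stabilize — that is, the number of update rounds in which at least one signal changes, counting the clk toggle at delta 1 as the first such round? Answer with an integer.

[bits: s4,s5,s8,s1,s7,s3,s0,s6,s2,clk]
t=0: Δ0=1010000000 Δ1=1010000001 Δ2=1000010001 Δ3=1100010001 Δ4=0100010001 | 4Δ
t=1: Δ0=0100010001 Δ1=0100010000 | 1Δ

4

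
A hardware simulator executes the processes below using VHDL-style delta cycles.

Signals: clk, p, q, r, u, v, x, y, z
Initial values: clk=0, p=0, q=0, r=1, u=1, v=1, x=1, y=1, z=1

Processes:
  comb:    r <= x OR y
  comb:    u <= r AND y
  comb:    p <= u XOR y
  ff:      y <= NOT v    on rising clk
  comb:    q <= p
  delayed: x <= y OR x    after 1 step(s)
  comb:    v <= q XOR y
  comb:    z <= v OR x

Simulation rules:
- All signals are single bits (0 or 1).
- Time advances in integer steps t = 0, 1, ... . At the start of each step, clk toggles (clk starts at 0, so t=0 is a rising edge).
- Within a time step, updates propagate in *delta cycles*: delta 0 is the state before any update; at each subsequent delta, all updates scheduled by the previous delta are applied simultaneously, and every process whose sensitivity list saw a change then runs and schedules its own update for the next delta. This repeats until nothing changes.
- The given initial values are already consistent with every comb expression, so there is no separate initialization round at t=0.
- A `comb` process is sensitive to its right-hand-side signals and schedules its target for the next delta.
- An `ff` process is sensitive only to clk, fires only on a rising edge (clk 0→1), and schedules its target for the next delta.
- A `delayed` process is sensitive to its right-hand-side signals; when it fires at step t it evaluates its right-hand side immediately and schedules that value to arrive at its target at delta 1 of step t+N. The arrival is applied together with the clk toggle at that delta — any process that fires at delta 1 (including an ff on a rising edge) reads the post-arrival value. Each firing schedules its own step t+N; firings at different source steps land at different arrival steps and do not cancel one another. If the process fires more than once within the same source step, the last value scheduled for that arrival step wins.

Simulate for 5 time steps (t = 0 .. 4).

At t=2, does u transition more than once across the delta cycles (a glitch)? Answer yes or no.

no

t0.Δ0 v=1 z=1 q=0 x=1 p=0 y=1 clk=0 u=1 r=1
t0.Δ1 v=1 z=1 q=0 x=1 p=0 y=1 clk=1 u=1 r=1
t0.Δ2 v=1 z=1 q=0 x=1 p=0 y=0 clk=1 u=1 r=1
t0.Δ3 v=0 z=1 q=0 x=1 p=1 y=0 clk=1 u=0 r=1
t0.Δ4 v=0 z=1 q=1 x=1 p=0 y=0 clk=1 u=0 r=1
t0.Δ5 v=1 z=1 q=0 x=1 p=0 y=0 clk=1 u=0 r=1
t0.Δ6 v=0 z=1 q=0 x=1 p=0 y=0 clk=1 u=0 r=1
t1.Δ0 v=0 z=1 q=0 x=1 p=0 y=0 clk=1 u=0 r=1
t1.Δ1 v=0 z=1 q=0 x=1 p=0 y=0 clk=0 u=0 r=1
t2.Δ0 v=0 z=1 q=0 x=1 p=0 y=0 clk=0 u=0 r=1
t2.Δ1 v=0 z=1 q=0 x=1 p=0 y=0 clk=1 u=0 r=1
t2.Δ2 v=0 z=1 q=0 x=1 p=0 y=1 clk=1 u=0 r=1
t2.Δ3 v=1 z=1 q=0 x=1 p=1 y=1 clk=1 u=1 r=1
t2.Δ4 v=1 z=1 q=1 x=1 p=0 y=1 clk=1 u=1 r=1
t2.Δ5 v=0 z=1 q=0 x=1 p=0 y=1 clk=1 u=1 r=1
t2.Δ6 v=1 z=1 q=0 x=1 p=0 y=1 clk=1 u=1 r=1
t3.Δ0 v=1 z=1 q=0 x=1 p=0 y=1 clk=1 u=1 r=1
t3.Δ1 v=1 z=1 q=0 x=1 p=0 y=1 clk=0 u=1 r=1
t4.Δ0 v=1 z=1 q=0 x=1 p=0 y=1 clk=0 u=1 r=1
t4.Δ1 v=1 z=1 q=0 x=1 p=0 y=1 clk=1 u=1 r=1
t4.Δ2 v=1 z=1 q=0 x=1 p=0 y=0 clk=1 u=1 r=1
t4.Δ3 v=0 z=1 q=0 x=1 p=1 y=0 clk=1 u=0 r=1
t4.Δ4 v=0 z=1 q=1 x=1 p=0 y=0 clk=1 u=0 r=1
t4.Δ5 v=1 z=1 q=0 x=1 p=0 y=0 clk=1 u=0 r=1
t4.Δ6 v=0 z=1 q=0 x=1 p=0 y=0 clk=1 u=0 r=1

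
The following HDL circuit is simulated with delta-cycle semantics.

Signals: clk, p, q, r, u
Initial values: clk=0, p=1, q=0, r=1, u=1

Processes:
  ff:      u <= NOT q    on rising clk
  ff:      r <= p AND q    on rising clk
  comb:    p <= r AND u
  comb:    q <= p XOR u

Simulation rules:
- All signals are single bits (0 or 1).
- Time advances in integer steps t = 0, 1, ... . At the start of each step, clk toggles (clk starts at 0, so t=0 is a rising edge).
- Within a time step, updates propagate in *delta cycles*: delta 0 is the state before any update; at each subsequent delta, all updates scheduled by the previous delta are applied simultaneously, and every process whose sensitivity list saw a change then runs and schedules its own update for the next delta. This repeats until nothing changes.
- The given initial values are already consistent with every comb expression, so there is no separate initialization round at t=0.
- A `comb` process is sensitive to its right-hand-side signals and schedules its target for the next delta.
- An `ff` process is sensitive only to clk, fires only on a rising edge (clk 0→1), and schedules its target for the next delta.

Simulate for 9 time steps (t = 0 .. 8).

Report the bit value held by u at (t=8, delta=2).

t=0 Δ0: p=1 u=1 clk=0 r=1 q=0
  Δ1: clk:0→1
  Δ2: r:1→0
  Δ3: p:1→0
  Δ4: q:0→1
  (4Δ to stable)
t=1 Δ0: p=0 u=1 clk=1 r=0 q=1
  Δ1: clk:1→0
  (1Δ to stable)
t=2 Δ0: p=0 u=1 clk=0 r=0 q=1
  Δ1: clk:0→1
  Δ2: u:1→0
  Δ3: q:1→0
  (3Δ to stable)
t=3 Δ0: p=0 u=0 clk=1 r=0 q=0
  Δ1: clk:1→0
  (1Δ to stable)
t=4 Δ0: p=0 u=0 clk=0 r=0 q=0
  Δ1: clk:0→1
  Δ2: u:0→1
  Δ3: q:0→1
  (3Δ to stable)
t=5 Δ0: p=0 u=1 clk=1 r=0 q=1
  Δ1: clk:1→0
  (1Δ to stable)
t=6 Δ0: p=0 u=1 clk=0 r=0 q=1
  Δ1: clk:0→1
  Δ2: u:1→0
  Δ3: q:1→0
  (3Δ to stable)
t=7 Δ0: p=0 u=0 clk=1 r=0 q=0
  Δ1: clk:1→0
  (1Δ to stable)
t=8 Δ0: p=0 u=0 clk=0 r=0 q=0
  Δ1: clk:0→1
  Δ2: u:0→1
  Δ3: q:0→1
  (3Δ to stable)

1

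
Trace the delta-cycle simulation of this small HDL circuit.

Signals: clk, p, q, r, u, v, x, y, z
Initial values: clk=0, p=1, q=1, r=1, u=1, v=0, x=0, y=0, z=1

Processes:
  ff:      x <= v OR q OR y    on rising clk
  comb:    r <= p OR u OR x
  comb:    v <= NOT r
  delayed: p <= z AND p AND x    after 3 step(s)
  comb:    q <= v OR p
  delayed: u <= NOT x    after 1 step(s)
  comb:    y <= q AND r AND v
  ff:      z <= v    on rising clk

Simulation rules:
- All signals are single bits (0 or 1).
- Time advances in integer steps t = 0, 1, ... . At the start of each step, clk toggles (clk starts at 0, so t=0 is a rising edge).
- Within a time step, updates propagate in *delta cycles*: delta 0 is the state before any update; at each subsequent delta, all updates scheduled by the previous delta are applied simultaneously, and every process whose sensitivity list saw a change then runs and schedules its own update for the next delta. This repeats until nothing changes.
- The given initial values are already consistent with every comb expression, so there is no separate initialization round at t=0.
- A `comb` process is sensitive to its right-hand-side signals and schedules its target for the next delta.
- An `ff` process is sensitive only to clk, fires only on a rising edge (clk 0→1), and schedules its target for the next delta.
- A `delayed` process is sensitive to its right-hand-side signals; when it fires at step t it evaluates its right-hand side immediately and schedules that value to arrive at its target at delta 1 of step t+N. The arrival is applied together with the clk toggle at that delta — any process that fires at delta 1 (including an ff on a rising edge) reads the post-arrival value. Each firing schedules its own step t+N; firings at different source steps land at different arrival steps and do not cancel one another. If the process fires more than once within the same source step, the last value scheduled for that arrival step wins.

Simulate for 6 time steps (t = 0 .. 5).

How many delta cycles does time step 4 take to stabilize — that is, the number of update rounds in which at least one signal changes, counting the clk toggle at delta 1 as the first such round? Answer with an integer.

t0.Δ0 r=1 u=1 v=0 y=0 clk=0 q=1 x=0 z=1 p=1
t0.Δ1 r=1 u=1 v=0 y=0 clk=1 q=1 x=0 z=1 p=1
t0.Δ2 r=1 u=1 v=0 y=0 clk=1 q=1 x=1 z=0 p=1
t1.Δ0 r=1 u=1 v=0 y=0 clk=1 q=1 x=1 z=0 p=1
t1.Δ1 r=1 u=0 v=0 y=0 clk=0 q=1 x=1 z=0 p=1
t2.Δ0 r=1 u=0 v=0 y=0 clk=0 q=1 x=1 z=0 p=1
t2.Δ1 r=1 u=0 v=0 y=0 clk=1 q=1 x=1 z=0 p=1
t3.Δ0 r=1 u=0 v=0 y=0 clk=1 q=1 x=1 z=0 p=1
t3.Δ1 r=1 u=0 v=0 y=0 clk=0 q=1 x=1 z=0 p=0
t3.Δ2 r=1 u=0 v=0 y=0 clk=0 q=0 x=1 z=0 p=0
t4.Δ0 r=1 u=0 v=0 y=0 clk=0 q=0 x=1 z=0 p=0
t4.Δ1 r=1 u=0 v=0 y=0 clk=1 q=0 x=1 z=0 p=0
t4.Δ2 r=1 u=0 v=0 y=0 clk=1 q=0 x=0 z=0 p=0
t4.Δ3 r=0 u=0 v=0 y=0 clk=1 q=0 x=0 z=0 p=0
t4.Δ4 r=0 u=0 v=1 y=0 clk=1 q=0 x=0 z=0 p=0
t4.Δ5 r=0 u=0 v=1 y=0 clk=1 q=1 x=0 z=0 p=0
t5.Δ0 r=0 u=0 v=1 y=0 clk=1 q=1 x=0 z=0 p=0
t5.Δ1 r=0 u=1 v=1 y=0 clk=0 q=1 x=0 z=0 p=0
t5.Δ2 r=1 u=1 v=1 y=0 clk=0 q=1 x=0 z=0 p=0
t5.Δ3 r=1 u=1 v=0 y=1 clk=0 q=1 x=0 z=0 p=0
t5.Δ4 r=1 u=1 v=0 y=0 clk=0 q=0 x=0 z=0 p=0

5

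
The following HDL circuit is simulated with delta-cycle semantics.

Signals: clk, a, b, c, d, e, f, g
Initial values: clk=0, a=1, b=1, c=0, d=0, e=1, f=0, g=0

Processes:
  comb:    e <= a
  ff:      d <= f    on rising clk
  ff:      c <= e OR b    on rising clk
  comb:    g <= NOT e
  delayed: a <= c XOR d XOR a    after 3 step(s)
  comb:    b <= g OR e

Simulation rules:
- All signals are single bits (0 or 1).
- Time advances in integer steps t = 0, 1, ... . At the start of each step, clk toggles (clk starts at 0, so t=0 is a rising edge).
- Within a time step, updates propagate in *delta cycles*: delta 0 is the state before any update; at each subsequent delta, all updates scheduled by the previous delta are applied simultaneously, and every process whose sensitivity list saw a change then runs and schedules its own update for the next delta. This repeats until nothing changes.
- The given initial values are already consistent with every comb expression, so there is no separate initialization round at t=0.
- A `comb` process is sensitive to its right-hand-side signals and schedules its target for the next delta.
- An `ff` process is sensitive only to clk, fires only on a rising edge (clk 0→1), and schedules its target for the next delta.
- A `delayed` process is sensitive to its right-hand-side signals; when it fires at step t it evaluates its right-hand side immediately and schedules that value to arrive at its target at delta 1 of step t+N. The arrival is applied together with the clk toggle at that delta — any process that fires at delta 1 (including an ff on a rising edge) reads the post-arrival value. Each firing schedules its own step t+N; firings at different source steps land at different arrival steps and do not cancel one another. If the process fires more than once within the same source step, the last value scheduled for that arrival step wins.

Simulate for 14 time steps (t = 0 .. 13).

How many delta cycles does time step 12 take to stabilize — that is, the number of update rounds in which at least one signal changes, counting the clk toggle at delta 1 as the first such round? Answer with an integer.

[bits: b,d,e,clk,a,g,c,f]
t=0: Δ0=10101000 Δ1=10111000 Δ2=10111010 | 2Δ
t=1: Δ0=10111010 Δ1=10101010 | 1Δ
t=2: Δ0=10101010 Δ1=10111010 | 1Δ
t=3: Δ0=10111010 Δ1=10100010 Δ2=10000010 Δ3=00000110 Δ4=10000110 | 4Δ
t=4: Δ0=10000110 Δ1=10010110 | 1Δ
t=5: Δ0=10010110 Δ1=10000110 | 1Δ
t=6: Δ0=10000110 Δ1=10011110 Δ2=10111110 Δ3=10111010 | 3Δ
t=7: Δ0=10111010 Δ1=10101010 | 1Δ
t=8: Δ0=10101010 Δ1=10111010 | 1Δ
t=9: Δ0=10111010 Δ1=10100010 Δ2=10000010 Δ3=00000110 Δ4=10000110 | 4Δ
t=10: Δ0=10000110 Δ1=10010110 | 1Δ
t=11: Δ0=10010110 Δ1=10000110 | 1Δ
t=12: Δ0=10000110 Δ1=10011110 Δ2=10111110 Δ3=10111010 | 3Δ
t=13: Δ0=10111010 Δ1=10101010 | 1Δ

3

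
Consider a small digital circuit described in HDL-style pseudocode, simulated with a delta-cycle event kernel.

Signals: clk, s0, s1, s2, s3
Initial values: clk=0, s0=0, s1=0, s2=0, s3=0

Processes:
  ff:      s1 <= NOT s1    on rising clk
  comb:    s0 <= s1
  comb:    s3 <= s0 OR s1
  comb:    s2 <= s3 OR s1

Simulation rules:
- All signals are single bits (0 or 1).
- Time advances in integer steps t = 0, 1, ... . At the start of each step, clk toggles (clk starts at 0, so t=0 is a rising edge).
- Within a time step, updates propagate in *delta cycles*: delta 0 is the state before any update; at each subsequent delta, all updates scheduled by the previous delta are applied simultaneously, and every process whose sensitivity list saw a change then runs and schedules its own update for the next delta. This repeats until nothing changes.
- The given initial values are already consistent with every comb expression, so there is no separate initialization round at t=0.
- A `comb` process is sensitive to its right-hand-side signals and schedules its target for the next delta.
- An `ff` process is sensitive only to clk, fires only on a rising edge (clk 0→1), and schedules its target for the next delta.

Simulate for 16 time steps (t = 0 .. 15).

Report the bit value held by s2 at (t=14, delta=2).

1

t=0 Δ0: s2=0 clk=0 s1=0 s3=0 s0=0
  Δ1: clk:0→1
  Δ2: s1:0→1
  Δ3: s2:0→1, s3:0→1, s0:0→1
  (3Δ to stable)
t=1 Δ0: s2=1 clk=1 s1=1 s3=1 s0=1
  Δ1: clk:1→0
  (1Δ to stable)
t=2 Δ0: s2=1 clk=0 s1=1 s3=1 s0=1
  Δ1: clk:0→1
  Δ2: s1:1→0
  Δ3: s0:1→0
  Δ4: s3:1→0
  Δ5: s2:1→0
  (5Δ to stable)
t=3 Δ0: s2=0 clk=1 s1=0 s3=0 s0=0
  Δ1: clk:1→0
  (1Δ to stable)
t=4 Δ0: s2=0 clk=0 s1=0 s3=0 s0=0
  Δ1: clk:0→1
  Δ2: s1:0→1
  Δ3: s2:0→1, s3:0→1, s0:0→1
  (3Δ to stable)
t=5 Δ0: s2=1 clk=1 s1=1 s3=1 s0=1
  Δ1: clk:1→0
  (1Δ to stable)
t=6 Δ0: s2=1 clk=0 s1=1 s3=1 s0=1
  Δ1: clk:0→1
  Δ2: s1:1→0
  Δ3: s0:1→0
  Δ4: s3:1→0
  Δ5: s2:1→0
  (5Δ to stable)
t=7 Δ0: s2=0 clk=1 s1=0 s3=0 s0=0
  Δ1: clk:1→0
  (1Δ to stable)
t=8 Δ0: s2=0 clk=0 s1=0 s3=0 s0=0
  Δ1: clk:0→1
  Δ2: s1:0→1
  Δ3: s2:0→1, s3:0→1, s0:0→1
  (3Δ to stable)
t=9 Δ0: s2=1 clk=1 s1=1 s3=1 s0=1
  Δ1: clk:1→0
  (1Δ to stable)
t=10 Δ0: s2=1 clk=0 s1=1 s3=1 s0=1
  Δ1: clk:0→1
  Δ2: s1:1→0
  Δ3: s0:1→0
  Δ4: s3:1→0
  Δ5: s2:1→0
  (5Δ to stable)
t=11 Δ0: s2=0 clk=1 s1=0 s3=0 s0=0
  Δ1: clk:1→0
  (1Δ to stable)
t=12 Δ0: s2=0 clk=0 s1=0 s3=0 s0=0
  Δ1: clk:0→1
  Δ2: s1:0→1
  Δ3: s2:0→1, s3:0→1, s0:0→1
  (3Δ to stable)
t=13 Δ0: s2=1 clk=1 s1=1 s3=1 s0=1
  Δ1: clk:1→0
  (1Δ to stable)
t=14 Δ0: s2=1 clk=0 s1=1 s3=1 s0=1
  Δ1: clk:0→1
  Δ2: s1:1→0
  Δ3: s0:1→0
  Δ4: s3:1→0
  Δ5: s2:1→0
  (5Δ to stable)
t=15 Δ0: s2=0 clk=1 s1=0 s3=0 s0=0
  Δ1: clk:1→0
  (1Δ to stable)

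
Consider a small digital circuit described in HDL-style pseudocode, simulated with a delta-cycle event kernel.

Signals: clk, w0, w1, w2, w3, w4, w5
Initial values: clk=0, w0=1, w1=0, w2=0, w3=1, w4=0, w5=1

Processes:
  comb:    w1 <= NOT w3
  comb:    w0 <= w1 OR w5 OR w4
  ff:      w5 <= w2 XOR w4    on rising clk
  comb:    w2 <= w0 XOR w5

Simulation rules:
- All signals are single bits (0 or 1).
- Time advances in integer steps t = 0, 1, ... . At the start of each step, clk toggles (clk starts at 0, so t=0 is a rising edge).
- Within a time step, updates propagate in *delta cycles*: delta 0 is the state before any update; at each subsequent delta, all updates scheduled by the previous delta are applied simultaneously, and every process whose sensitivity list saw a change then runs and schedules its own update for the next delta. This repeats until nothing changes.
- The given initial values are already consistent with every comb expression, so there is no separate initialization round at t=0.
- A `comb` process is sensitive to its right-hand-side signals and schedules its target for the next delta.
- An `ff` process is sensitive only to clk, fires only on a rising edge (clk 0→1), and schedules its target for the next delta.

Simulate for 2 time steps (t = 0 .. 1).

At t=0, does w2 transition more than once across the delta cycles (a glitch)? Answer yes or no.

yes

[bits: w0,w4,w3,clk,w2,w1,w5]
t=0: Δ0=1010001 Δ1=1011001 Δ2=1011000 Δ3=0011100 Δ4=0011000 | 4Δ
t=1: Δ0=0011000 Δ1=0010000 | 1Δ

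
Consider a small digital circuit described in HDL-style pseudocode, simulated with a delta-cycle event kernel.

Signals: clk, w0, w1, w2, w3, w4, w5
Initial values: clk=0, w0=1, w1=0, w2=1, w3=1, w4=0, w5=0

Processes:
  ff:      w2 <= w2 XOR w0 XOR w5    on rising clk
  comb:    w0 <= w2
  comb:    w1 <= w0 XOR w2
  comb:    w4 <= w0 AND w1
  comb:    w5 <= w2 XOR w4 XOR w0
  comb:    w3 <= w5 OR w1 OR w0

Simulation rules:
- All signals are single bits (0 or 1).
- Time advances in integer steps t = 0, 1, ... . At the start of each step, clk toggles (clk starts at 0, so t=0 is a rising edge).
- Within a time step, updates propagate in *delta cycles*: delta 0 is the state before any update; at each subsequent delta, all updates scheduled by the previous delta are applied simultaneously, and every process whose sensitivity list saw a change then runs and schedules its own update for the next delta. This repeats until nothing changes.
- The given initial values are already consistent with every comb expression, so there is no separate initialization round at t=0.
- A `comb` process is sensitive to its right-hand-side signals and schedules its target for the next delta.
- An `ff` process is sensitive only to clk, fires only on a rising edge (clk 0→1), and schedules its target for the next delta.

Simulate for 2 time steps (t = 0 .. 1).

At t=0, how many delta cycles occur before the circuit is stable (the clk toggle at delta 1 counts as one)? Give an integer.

5

t0.Δ0 w2=1 w5=0 w3=1 clk=0 w0=1 w4=0 w1=0
t0.Δ1 w2=1 w5=0 w3=1 clk=1 w0=1 w4=0 w1=0
t0.Δ2 w2=0 w5=0 w3=1 clk=1 w0=1 w4=0 w1=0
t0.Δ3 w2=0 w5=1 w3=1 clk=1 w0=0 w4=0 w1=1
t0.Δ4 w2=0 w5=0 w3=1 clk=1 w0=0 w4=0 w1=0
t0.Δ5 w2=0 w5=0 w3=0 clk=1 w0=0 w4=0 w1=0
t1.Δ0 w2=0 w5=0 w3=0 clk=1 w0=0 w4=0 w1=0
t1.Δ1 w2=0 w5=0 w3=0 clk=0 w0=0 w4=0 w1=0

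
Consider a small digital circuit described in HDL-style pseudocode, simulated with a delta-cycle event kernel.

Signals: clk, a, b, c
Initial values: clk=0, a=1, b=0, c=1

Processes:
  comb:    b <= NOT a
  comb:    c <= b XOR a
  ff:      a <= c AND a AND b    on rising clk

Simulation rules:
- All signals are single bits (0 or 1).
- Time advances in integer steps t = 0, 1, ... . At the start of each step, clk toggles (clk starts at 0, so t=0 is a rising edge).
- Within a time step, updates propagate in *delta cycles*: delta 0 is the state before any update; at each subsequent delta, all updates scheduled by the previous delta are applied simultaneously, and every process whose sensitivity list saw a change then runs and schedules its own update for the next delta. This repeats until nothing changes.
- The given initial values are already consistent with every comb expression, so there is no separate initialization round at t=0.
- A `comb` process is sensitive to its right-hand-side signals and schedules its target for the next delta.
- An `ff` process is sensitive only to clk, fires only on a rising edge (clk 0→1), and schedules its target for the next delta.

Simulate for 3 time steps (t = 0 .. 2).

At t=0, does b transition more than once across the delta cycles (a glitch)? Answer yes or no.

no

t=0 Δ0: c=1 b=0 a=1 clk=0
  Δ1: clk:0→1
  Δ2: a:1→0
  Δ3: c:1→0, b:0→1
  Δ4: c:0→1
  (4Δ to stable)
t=1 Δ0: c=1 b=1 a=0 clk=1
  Δ1: clk:1→0
  (1Δ to stable)
t=2 Δ0: c=1 b=1 a=0 clk=0
  Δ1: clk:0→1
  (1Δ to stable)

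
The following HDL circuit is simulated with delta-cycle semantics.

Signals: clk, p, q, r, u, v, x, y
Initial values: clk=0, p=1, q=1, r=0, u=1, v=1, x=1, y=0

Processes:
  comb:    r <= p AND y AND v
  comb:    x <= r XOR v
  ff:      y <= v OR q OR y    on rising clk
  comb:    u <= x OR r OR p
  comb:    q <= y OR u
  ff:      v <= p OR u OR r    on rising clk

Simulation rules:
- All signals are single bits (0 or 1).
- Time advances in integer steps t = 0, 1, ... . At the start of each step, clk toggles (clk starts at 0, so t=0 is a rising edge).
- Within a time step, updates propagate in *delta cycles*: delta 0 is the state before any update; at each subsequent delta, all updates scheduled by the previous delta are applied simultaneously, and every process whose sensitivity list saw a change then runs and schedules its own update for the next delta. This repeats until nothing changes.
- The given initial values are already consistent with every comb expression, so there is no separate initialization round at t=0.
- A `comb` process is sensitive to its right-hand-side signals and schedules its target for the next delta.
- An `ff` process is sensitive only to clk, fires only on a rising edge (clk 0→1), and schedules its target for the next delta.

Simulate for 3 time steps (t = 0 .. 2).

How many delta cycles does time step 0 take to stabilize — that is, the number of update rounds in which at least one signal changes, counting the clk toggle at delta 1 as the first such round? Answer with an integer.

[bits: r,clk,u,v,p,x,q,y]
t=0: Δ0=00111110 Δ1=01111110 Δ2=01111111 Δ3=11111111 Δ4=11111011 | 4Δ
t=1: Δ0=11111011 Δ1=10111011 | 1Δ
t=2: Δ0=10111011 Δ1=11111011 | 1Δ

4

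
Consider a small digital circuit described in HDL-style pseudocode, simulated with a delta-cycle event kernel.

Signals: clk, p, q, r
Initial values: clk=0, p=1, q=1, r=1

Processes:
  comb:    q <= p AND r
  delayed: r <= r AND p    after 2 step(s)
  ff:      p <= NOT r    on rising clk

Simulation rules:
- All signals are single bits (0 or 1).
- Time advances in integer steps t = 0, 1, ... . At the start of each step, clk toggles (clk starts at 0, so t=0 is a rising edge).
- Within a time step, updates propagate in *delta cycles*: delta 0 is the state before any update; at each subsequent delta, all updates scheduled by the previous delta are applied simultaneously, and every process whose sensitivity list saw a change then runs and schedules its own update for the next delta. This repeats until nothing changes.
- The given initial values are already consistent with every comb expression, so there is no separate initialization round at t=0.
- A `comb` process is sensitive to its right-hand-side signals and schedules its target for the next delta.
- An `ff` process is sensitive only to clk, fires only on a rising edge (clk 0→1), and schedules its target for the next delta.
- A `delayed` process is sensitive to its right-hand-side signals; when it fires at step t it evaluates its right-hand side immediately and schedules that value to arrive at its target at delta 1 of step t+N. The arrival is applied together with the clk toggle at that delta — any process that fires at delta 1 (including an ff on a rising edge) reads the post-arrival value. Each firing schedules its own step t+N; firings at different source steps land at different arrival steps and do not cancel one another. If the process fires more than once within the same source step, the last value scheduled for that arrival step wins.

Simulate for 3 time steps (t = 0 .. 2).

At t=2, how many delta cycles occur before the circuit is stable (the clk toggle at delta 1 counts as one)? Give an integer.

2

t=0 Δ0: q=1 p=1 r=1 clk=0
  Δ1: clk:0→1
  Δ2: p:1→0
  Δ3: q:1→0
  (3Δ to stable)
t=1 Δ0: q=0 p=0 r=1 clk=1
  Δ1: clk:1→0
  (1Δ to stable)
t=2 Δ0: q=0 p=0 r=1 clk=0
  Δ1: r:1→0, clk:0→1
  Δ2: p:0→1
  (2Δ to stable)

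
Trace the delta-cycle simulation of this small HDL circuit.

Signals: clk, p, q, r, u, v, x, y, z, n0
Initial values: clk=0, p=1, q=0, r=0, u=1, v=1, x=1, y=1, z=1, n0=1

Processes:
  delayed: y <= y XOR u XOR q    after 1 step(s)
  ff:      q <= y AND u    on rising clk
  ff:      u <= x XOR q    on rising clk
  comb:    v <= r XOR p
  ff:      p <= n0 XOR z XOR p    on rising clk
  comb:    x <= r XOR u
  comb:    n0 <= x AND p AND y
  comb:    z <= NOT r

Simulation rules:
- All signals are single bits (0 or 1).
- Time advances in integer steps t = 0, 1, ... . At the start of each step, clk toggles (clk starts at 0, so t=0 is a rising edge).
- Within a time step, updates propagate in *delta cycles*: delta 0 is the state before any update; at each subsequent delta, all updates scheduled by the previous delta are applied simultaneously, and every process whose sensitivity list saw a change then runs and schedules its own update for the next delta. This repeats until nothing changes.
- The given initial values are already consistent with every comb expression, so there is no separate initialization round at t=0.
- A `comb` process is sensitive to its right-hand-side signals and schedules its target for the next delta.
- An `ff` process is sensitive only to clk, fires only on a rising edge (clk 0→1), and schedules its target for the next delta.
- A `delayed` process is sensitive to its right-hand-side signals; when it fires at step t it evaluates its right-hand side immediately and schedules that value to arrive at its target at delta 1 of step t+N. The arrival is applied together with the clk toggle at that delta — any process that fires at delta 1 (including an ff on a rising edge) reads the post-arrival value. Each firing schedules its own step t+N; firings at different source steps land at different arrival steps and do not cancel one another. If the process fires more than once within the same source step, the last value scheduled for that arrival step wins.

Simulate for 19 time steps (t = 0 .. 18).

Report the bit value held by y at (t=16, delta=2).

t0.Δ0 q=0 y=1 x=1 clk=0 z=1 n0=1 u=1 p=1 v=1 r=0
t0.Δ1 q=0 y=1 x=1 clk=1 z=1 n0=1 u=1 p=1 v=1 r=0
t0.Δ2 q=1 y=1 x=1 clk=1 z=1 n0=1 u=1 p=1 v=1 r=0
t1.Δ0 q=1 y=1 x=1 clk=1 z=1 n0=1 u=1 p=1 v=1 r=0
t1.Δ1 q=1 y=1 x=1 clk=0 z=1 n0=1 u=1 p=1 v=1 r=0
t2.Δ0 q=1 y=1 x=1 clk=0 z=1 n0=1 u=1 p=1 v=1 r=0
t2.Δ1 q=1 y=1 x=1 clk=1 z=1 n0=1 u=1 p=1 v=1 r=0
t2.Δ2 q=1 y=1 x=1 clk=1 z=1 n0=1 u=0 p=1 v=1 r=0
t2.Δ3 q=1 y=1 x=0 clk=1 z=1 n0=1 u=0 p=1 v=1 r=0
t2.Δ4 q=1 y=1 x=0 clk=1 z=1 n0=0 u=0 p=1 v=1 r=0
t3.Δ0 q=1 y=1 x=0 clk=1 z=1 n0=0 u=0 p=1 v=1 r=0
t3.Δ1 q=1 y=0 x=0 clk=0 z=1 n0=0 u=0 p=1 v=1 r=0
t4.Δ0 q=1 y=0 x=0 clk=0 z=1 n0=0 u=0 p=1 v=1 r=0
t4.Δ1 q=1 y=1 x=0 clk=1 z=1 n0=0 u=0 p=1 v=1 r=0
t4.Δ2 q=0 y=1 x=0 clk=1 z=1 n0=0 u=1 p=0 v=1 r=0
t4.Δ3 q=0 y=1 x=1 clk=1 z=1 n0=0 u=1 p=0 v=0 r=0
t5.Δ0 q=0 y=1 x=1 clk=1 z=1 n0=0 u=1 p=0 v=0 r=0
t5.Δ1 q=0 y=0 x=1 clk=0 z=1 n0=0 u=1 p=0 v=0 r=0
t6.Δ0 q=0 y=0 x=1 clk=0 z=1 n0=0 u=1 p=0 v=0 r=0
t6.Δ1 q=0 y=1 x=1 clk=1 z=1 n0=0 u=1 p=0 v=0 r=0
t6.Δ2 q=1 y=1 x=1 clk=1 z=1 n0=0 u=1 p=1 v=0 r=0
t6.Δ3 q=1 y=1 x=1 clk=1 z=1 n0=1 u=1 p=1 v=1 r=0
t7.Δ0 q=1 y=1 x=1 clk=1 z=1 n0=1 u=1 p=1 v=1 r=0
t7.Δ1 q=1 y=1 x=1 clk=0 z=1 n0=1 u=1 p=1 v=1 r=0
t8.Δ0 q=1 y=1 x=1 clk=0 z=1 n0=1 u=1 p=1 v=1 r=0
t8.Δ1 q=1 y=1 x=1 clk=1 z=1 n0=1 u=1 p=1 v=1 r=0
t8.Δ2 q=1 y=1 x=1 clk=1 z=1 n0=1 u=0 p=1 v=1 r=0
t8.Δ3 q=1 y=1 x=0 clk=1 z=1 n0=1 u=0 p=1 v=1 r=0
t8.Δ4 q=1 y=1 x=0 clk=1 z=1 n0=0 u=0 p=1 v=1 r=0
t9.Δ0 q=1 y=1 x=0 clk=1 z=1 n0=0 u=0 p=1 v=1 r=0
t9.Δ1 q=1 y=0 x=0 clk=0 z=1 n0=0 u=0 p=1 v=1 r=0
t10.Δ0 q=1 y=0 x=0 clk=0 z=1 n0=0 u=0 p=1 v=1 r=0
t10.Δ1 q=1 y=1 x=0 clk=1 z=1 n0=0 u=0 p=1 v=1 r=0
t10.Δ2 q=0 y=1 x=0 clk=1 z=1 n0=0 u=1 p=0 v=1 r=0
t10.Δ3 q=0 y=1 x=1 clk=1 z=1 n0=0 u=1 p=0 v=0 r=0
t11.Δ0 q=0 y=1 x=1 clk=1 z=1 n0=0 u=1 p=0 v=0 r=0
t11.Δ1 q=0 y=0 x=1 clk=0 z=1 n0=0 u=1 p=0 v=0 r=0
t12.Δ0 q=0 y=0 x=1 clk=0 z=1 n0=0 u=1 p=0 v=0 r=0
t12.Δ1 q=0 y=1 x=1 clk=1 z=1 n0=0 u=1 p=0 v=0 r=0
t12.Δ2 q=1 y=1 x=1 clk=1 z=1 n0=0 u=1 p=1 v=0 r=0
t12.Δ3 q=1 y=1 x=1 clk=1 z=1 n0=1 u=1 p=1 v=1 r=0
t13.Δ0 q=1 y=1 x=1 clk=1 z=1 n0=1 u=1 p=1 v=1 r=0
t13.Δ1 q=1 y=1 x=1 clk=0 z=1 n0=1 u=1 p=1 v=1 r=0
t14.Δ0 q=1 y=1 x=1 clk=0 z=1 n0=1 u=1 p=1 v=1 r=0
t14.Δ1 q=1 y=1 x=1 clk=1 z=1 n0=1 u=1 p=1 v=1 r=0
t14.Δ2 q=1 y=1 x=1 clk=1 z=1 n0=1 u=0 p=1 v=1 r=0
t14.Δ3 q=1 y=1 x=0 clk=1 z=1 n0=1 u=0 p=1 v=1 r=0
t14.Δ4 q=1 y=1 x=0 clk=1 z=1 n0=0 u=0 p=1 v=1 r=0
t15.Δ0 q=1 y=1 x=0 clk=1 z=1 n0=0 u=0 p=1 v=1 r=0
t15.Δ1 q=1 y=0 x=0 clk=0 z=1 n0=0 u=0 p=1 v=1 r=0
t16.Δ0 q=1 y=0 x=0 clk=0 z=1 n0=0 u=0 p=1 v=1 r=0
t16.Δ1 q=1 y=1 x=0 clk=1 z=1 n0=0 u=0 p=1 v=1 r=0
t16.Δ2 q=0 y=1 x=0 clk=1 z=1 n0=0 u=1 p=0 v=1 r=0
t16.Δ3 q=0 y=1 x=1 clk=1 z=1 n0=0 u=1 p=0 v=0 r=0
t17.Δ0 q=0 y=1 x=1 clk=1 z=1 n0=0 u=1 p=0 v=0 r=0
t17.Δ1 q=0 y=0 x=1 clk=0 z=1 n0=0 u=1 p=0 v=0 r=0
t18.Δ0 q=0 y=0 x=1 clk=0 z=1 n0=0 u=1 p=0 v=0 r=0
t18.Δ1 q=0 y=1 x=1 clk=1 z=1 n0=0 u=1 p=0 v=0 r=0
t18.Δ2 q=1 y=1 x=1 clk=1 z=1 n0=0 u=1 p=1 v=0 r=0
t18.Δ3 q=1 y=1 x=1 clk=1 z=1 n0=1 u=1 p=1 v=1 r=0

1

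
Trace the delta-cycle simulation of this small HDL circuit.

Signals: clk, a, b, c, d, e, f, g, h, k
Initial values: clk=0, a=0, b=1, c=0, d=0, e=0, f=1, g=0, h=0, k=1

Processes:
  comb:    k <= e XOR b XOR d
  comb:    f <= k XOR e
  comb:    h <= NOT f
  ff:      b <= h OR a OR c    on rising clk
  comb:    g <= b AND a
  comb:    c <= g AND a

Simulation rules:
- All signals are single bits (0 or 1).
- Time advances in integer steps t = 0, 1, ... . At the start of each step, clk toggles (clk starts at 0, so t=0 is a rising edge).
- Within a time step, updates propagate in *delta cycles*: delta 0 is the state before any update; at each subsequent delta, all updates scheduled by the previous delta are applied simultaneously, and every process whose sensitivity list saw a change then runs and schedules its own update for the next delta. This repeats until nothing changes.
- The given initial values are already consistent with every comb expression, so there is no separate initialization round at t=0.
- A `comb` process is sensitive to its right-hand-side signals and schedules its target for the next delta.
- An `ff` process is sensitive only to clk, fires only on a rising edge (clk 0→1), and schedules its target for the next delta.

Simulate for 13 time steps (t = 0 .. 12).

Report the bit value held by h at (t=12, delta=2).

0

t0.Δ0 d=0 k=1 a=0 clk=0 h=0 g=0 f=1 b=1 c=0 e=0
t0.Δ1 d=0 k=1 a=0 clk=1 h=0 g=0 f=1 b=1 c=0 e=0
t0.Δ2 d=0 k=1 a=0 clk=1 h=0 g=0 f=1 b=0 c=0 e=0
t0.Δ3 d=0 k=0 a=0 clk=1 h=0 g=0 f=1 b=0 c=0 e=0
t0.Δ4 d=0 k=0 a=0 clk=1 h=0 g=0 f=0 b=0 c=0 e=0
t0.Δ5 d=0 k=0 a=0 clk=1 h=1 g=0 f=0 b=0 c=0 e=0
t1.Δ0 d=0 k=0 a=0 clk=1 h=1 g=0 f=0 b=0 c=0 e=0
t1.Δ1 d=0 k=0 a=0 clk=0 h=1 g=0 f=0 b=0 c=0 e=0
t2.Δ0 d=0 k=0 a=0 clk=0 h=1 g=0 f=0 b=0 c=0 e=0
t2.Δ1 d=0 k=0 a=0 clk=1 h=1 g=0 f=0 b=0 c=0 e=0
t2.Δ2 d=0 k=0 a=0 clk=1 h=1 g=0 f=0 b=1 c=0 e=0
t2.Δ3 d=0 k=1 a=0 clk=1 h=1 g=0 f=0 b=1 c=0 e=0
t2.Δ4 d=0 k=1 a=0 clk=1 h=1 g=0 f=1 b=1 c=0 e=0
t2.Δ5 d=0 k=1 a=0 clk=1 h=0 g=0 f=1 b=1 c=0 e=0
t3.Δ0 d=0 k=1 a=0 clk=1 h=0 g=0 f=1 b=1 c=0 e=0
t3.Δ1 d=0 k=1 a=0 clk=0 h=0 g=0 f=1 b=1 c=0 e=0
t4.Δ0 d=0 k=1 a=0 clk=0 h=0 g=0 f=1 b=1 c=0 e=0
t4.Δ1 d=0 k=1 a=0 clk=1 h=0 g=0 f=1 b=1 c=0 e=0
t4.Δ2 d=0 k=1 a=0 clk=1 h=0 g=0 f=1 b=0 c=0 e=0
t4.Δ3 d=0 k=0 a=0 clk=1 h=0 g=0 f=1 b=0 c=0 e=0
t4.Δ4 d=0 k=0 a=0 clk=1 h=0 g=0 f=0 b=0 c=0 e=0
t4.Δ5 d=0 k=0 a=0 clk=1 h=1 g=0 f=0 b=0 c=0 e=0
t5.Δ0 d=0 k=0 a=0 clk=1 h=1 g=0 f=0 b=0 c=0 e=0
t5.Δ1 d=0 k=0 a=0 clk=0 h=1 g=0 f=0 b=0 c=0 e=0
t6.Δ0 d=0 k=0 a=0 clk=0 h=1 g=0 f=0 b=0 c=0 e=0
t6.Δ1 d=0 k=0 a=0 clk=1 h=1 g=0 f=0 b=0 c=0 e=0
t6.Δ2 d=0 k=0 a=0 clk=1 h=1 g=0 f=0 b=1 c=0 e=0
t6.Δ3 d=0 k=1 a=0 clk=1 h=1 g=0 f=0 b=1 c=0 e=0
t6.Δ4 d=0 k=1 a=0 clk=1 h=1 g=0 f=1 b=1 c=0 e=0
t6.Δ5 d=0 k=1 a=0 clk=1 h=0 g=0 f=1 b=1 c=0 e=0
t7.Δ0 d=0 k=1 a=0 clk=1 h=0 g=0 f=1 b=1 c=0 e=0
t7.Δ1 d=0 k=1 a=0 clk=0 h=0 g=0 f=1 b=1 c=0 e=0
t8.Δ0 d=0 k=1 a=0 clk=0 h=0 g=0 f=1 b=1 c=0 e=0
t8.Δ1 d=0 k=1 a=0 clk=1 h=0 g=0 f=1 b=1 c=0 e=0
t8.Δ2 d=0 k=1 a=0 clk=1 h=0 g=0 f=1 b=0 c=0 e=0
t8.Δ3 d=0 k=0 a=0 clk=1 h=0 g=0 f=1 b=0 c=0 e=0
t8.Δ4 d=0 k=0 a=0 clk=1 h=0 g=0 f=0 b=0 c=0 e=0
t8.Δ5 d=0 k=0 a=0 clk=1 h=1 g=0 f=0 b=0 c=0 e=0
t9.Δ0 d=0 k=0 a=0 clk=1 h=1 g=0 f=0 b=0 c=0 e=0
t9.Δ1 d=0 k=0 a=0 clk=0 h=1 g=0 f=0 b=0 c=0 e=0
t10.Δ0 d=0 k=0 a=0 clk=0 h=1 g=0 f=0 b=0 c=0 e=0
t10.Δ1 d=0 k=0 a=0 clk=1 h=1 g=0 f=0 b=0 c=0 e=0
t10.Δ2 d=0 k=0 a=0 clk=1 h=1 g=0 f=0 b=1 c=0 e=0
t10.Δ3 d=0 k=1 a=0 clk=1 h=1 g=0 f=0 b=1 c=0 e=0
t10.Δ4 d=0 k=1 a=0 clk=1 h=1 g=0 f=1 b=1 c=0 e=0
t10.Δ5 d=0 k=1 a=0 clk=1 h=0 g=0 f=1 b=1 c=0 e=0
t11.Δ0 d=0 k=1 a=0 clk=1 h=0 g=0 f=1 b=1 c=0 e=0
t11.Δ1 d=0 k=1 a=0 clk=0 h=0 g=0 f=1 b=1 c=0 e=0
t12.Δ0 d=0 k=1 a=0 clk=0 h=0 g=0 f=1 b=1 c=0 e=0
t12.Δ1 d=0 k=1 a=0 clk=1 h=0 g=0 f=1 b=1 c=0 e=0
t12.Δ2 d=0 k=1 a=0 clk=1 h=0 g=0 f=1 b=0 c=0 e=0
t12.Δ3 d=0 k=0 a=0 clk=1 h=0 g=0 f=1 b=0 c=0 e=0
t12.Δ4 d=0 k=0 a=0 clk=1 h=0 g=0 f=0 b=0 c=0 e=0
t12.Δ5 d=0 k=0 a=0 clk=1 h=1 g=0 f=0 b=0 c=0 e=0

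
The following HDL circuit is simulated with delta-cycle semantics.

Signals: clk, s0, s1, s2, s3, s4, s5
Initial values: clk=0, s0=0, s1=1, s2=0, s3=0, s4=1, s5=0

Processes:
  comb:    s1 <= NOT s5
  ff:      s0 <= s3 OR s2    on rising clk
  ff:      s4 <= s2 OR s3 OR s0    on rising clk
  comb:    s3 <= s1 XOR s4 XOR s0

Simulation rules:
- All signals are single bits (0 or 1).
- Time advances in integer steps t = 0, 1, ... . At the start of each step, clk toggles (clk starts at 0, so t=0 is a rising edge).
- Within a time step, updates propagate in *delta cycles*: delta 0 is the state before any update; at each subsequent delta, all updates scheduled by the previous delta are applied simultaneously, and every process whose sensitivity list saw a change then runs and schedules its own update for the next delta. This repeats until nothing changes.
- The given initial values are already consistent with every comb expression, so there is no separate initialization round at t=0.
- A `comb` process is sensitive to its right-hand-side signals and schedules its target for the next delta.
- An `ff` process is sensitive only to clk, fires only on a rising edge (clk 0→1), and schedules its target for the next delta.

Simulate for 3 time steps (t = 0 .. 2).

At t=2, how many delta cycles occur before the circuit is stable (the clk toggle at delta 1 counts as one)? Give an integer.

t=0 Δ0: s0=0 s3=0 s2=0 clk=0 s1=1 s4=1 s5=0
  Δ1: clk:0→1
  Δ2: s4:1→0
  Δ3: s3:0→1
  (3Δ to stable)
t=1 Δ0: s0=0 s3=1 s2=0 clk=1 s1=1 s4=0 s5=0
  Δ1: clk:1→0
  (1Δ to stable)
t=2 Δ0: s0=0 s3=1 s2=0 clk=0 s1=1 s4=0 s5=0
  Δ1: clk:0→1
  Δ2: s0:0→1, s4:0→1
  (2Δ to stable)

2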